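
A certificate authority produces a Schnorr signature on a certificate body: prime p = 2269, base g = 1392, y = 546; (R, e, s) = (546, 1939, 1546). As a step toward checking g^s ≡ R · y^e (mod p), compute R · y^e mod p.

2086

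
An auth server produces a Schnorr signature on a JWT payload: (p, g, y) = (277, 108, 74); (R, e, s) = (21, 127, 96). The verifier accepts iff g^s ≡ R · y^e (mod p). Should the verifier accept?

g^s mod p:
108^2 = 11664 ≡ 30
108^4 ≡ 30^2 = 900 ≡ 69
108^8 ≡ 69^2 = 4761 ≡ 52
108^16 ≡ 52^2 = 2704 ≡ 211
108^32 ≡ 211^2 = 44521 ≡ 201
108^64 ≡ 201^2 = 40401 ≡ 236
96 = 64 + 32, so 108^96 ≡ 236·201 ≡ 69 (mod 277)
R · y^e mod p:
74^2 = 5476 ≡ 213
74^4 ≡ 213^2 = 45369 ≡ 218
74^8 ≡ 218^2 = 47524 ≡ 157
74^16 ≡ 157^2 = 24649 ≡ 273
74^32 ≡ 273^2 = 74529 ≡ 16
74^64 ≡ 16^2 = 256
127 = 64 + 32 + 16 + 8 + 4 + 2 + 1, so 74^127 ≡ 256·16·273·157·218·213·74 ≡ 122 (mod 277)
21·122 = 2562 ≡ 69 (mod 277)
69 ≡ 69 (mod 277); signature holds.

accept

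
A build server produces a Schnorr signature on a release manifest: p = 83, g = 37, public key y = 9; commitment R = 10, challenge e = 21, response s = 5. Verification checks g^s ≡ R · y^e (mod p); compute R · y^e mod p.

9^2 = 81
9^4 ≡ 81^2 = 6561 ≡ 4
9^8 ≡ 4^2 = 16
9^16 ≡ 16^2 = 256 ≡ 7
21 = 16 + 4 + 1, so 9^21 ≡ 7·4·9 ≡ 3 (mod 83)
R · y^e ≡ 10·3 = 30 ≡ 30 (mod 83)

30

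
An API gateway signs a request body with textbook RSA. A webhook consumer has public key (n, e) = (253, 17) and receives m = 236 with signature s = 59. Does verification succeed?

passes

Squares mod 253: s^1≡59, s^2≡192, s^4≡179, s^8≡163, s^16≡4
17 = 16 + 1, so s^17 ≡ 4·59 ≡ 236 (mod 253)
236 = m, so the signature checks out.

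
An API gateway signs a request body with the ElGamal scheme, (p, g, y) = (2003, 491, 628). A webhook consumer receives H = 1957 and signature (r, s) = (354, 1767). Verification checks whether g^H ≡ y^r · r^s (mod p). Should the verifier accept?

accept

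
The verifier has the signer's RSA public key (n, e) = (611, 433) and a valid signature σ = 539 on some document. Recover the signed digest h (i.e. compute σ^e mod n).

370

Squares mod 611: σ^1≡539, σ^2≡296, σ^4≡243, σ^8≡393, σ^16≡477, σ^32≡237, σ^64≡568, σ^128≡16, σ^256≡256
433 = 256 + 128 + 32 + 16 + 1, so σ^433 ≡ 256·16·237·477·539 ≡ 370 (mod 611)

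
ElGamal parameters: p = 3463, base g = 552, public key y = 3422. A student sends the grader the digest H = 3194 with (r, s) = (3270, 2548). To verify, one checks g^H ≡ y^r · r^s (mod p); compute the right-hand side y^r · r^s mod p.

3422^2 = 11710084 ≡ 1681
3422^4 ≡ 1681^2 = 2825761 ≡ 3416
3422^8 ≡ 3416^2 = 11669056 ≡ 2209
3422^16 ≡ 2209^2 = 4879681 ≡ 314
3422^32 ≡ 314^2 = 98596 ≡ 1632
3422^64 ≡ 1632^2 = 2663424 ≡ 377
3422^128 ≡ 377^2 = 142129 ≡ 146
3422^256 ≡ 146^2 = 21316 ≡ 538
3422^512 ≡ 538^2 = 289444 ≡ 2015
3422^1024 ≡ 2015^2 = 4060225 ≡ 1589
3422^2048 ≡ 1589^2 = 2524921 ≡ 394
3270 = 2048 + 1024 + 128 + 64 + 4 + 2, so 3422^3270 ≡ 394·1589·146·377·3416·1681 ≡ 123 (mod 3463)
3270^2 = 10692900 ≡ 2619
3270^4 ≡ 2619^2 = 6859161 ≡ 2421
3270^8 ≡ 2421^2 = 5861241 ≡ 1845
3270^16 ≡ 1845^2 = 3404025 ≡ 3359
3270^32 ≡ 3359^2 = 11282881 ≡ 427
3270^64 ≡ 427^2 = 182329 ≡ 2253
3270^128 ≡ 2253^2 = 5076009 ≡ 2714
3270^256 ≡ 2714^2 = 7365796 ≡ 3458
3270^512 ≡ 3458^2 = 11957764 ≡ 25
3270^1024 ≡ 25^2 = 625
3270^2048 ≡ 625^2 = 390625 ≡ 2769
2548 = 2048 + 256 + 128 + 64 + 32 + 16 + 4, so 3270^2548 ≡ 2769·3458·2714·2253·427·3359·2421 ≡ 1847 (mod 3463)
y^r · r^s ≡ 123·1847 = 227181 ≡ 2086 (mod 3463)

2086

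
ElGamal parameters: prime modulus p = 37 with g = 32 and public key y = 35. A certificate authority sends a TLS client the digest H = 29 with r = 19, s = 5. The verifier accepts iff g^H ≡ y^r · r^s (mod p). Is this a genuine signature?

Left side g^H mod p:
Squares mod 37: 32^1≡32, 32^2≡25, 32^4≡33, 32^8≡16, 32^16≡34
29 = 16 + 8 + 4 + 1, so 32^29 ≡ 34·16·33·32 ≡ 2 (mod 37)
Right side y^r · r^s mod p:
Squares mod 37: 35^1≡35, 35^2≡4, 35^4≡16, 35^8≡34, 35^16≡9
19 = 16 + 2 + 1, so 35^19 ≡ 9·4·35 ≡ 2 (mod 37)
Squares mod 37: 19^1≡19, 19^2≡28, 19^4≡7
5 = 4 + 1, so 19^5 ≡ 7·19 ≡ 22 (mod 37)
2·22 = 44 ≡ 7 (mod 37)
2 ≠ 7, so verification fails.

forged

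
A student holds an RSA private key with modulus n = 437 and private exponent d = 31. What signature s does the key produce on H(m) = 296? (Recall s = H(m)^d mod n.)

258

(H(m))^2 ≡ 296^2 = 87616 ≡ 216
(H(m))^4 ≡ 216^2 = 46656 ≡ 334
(H(m))^8 ≡ 334^2 = 111556 ≡ 121
(H(m))^16 ≡ 121^2 = 14641 ≡ 220
31 = 16 + 8 + 4 + 2 + 1, so (H(m))^31 ≡ 220·121·334·216·296 ≡ 258 (mod 437)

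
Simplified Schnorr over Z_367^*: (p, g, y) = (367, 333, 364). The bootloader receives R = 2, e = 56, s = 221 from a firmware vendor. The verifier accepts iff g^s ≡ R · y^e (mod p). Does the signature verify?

does not verify

g^s mod p:
Squares mod 367: 333^1≡333, 333^2≡55, 333^4≡89, 333^8≡214, 333^16≡288, 333^32≡2, 333^64≡4, 333^128≡16
221 = 128 + 64 + 16 + 8 + 4 + 1, so 333^221 ≡ 16·4·288·214·89·333 ≡ 248 (mod 367)
R · y^e mod p:
Squares mod 367: 364^1≡364, 364^2≡9, 364^4≡81, 364^8≡322, 364^16≡190, 364^32≡134
56 = 32 + 16 + 8, so 364^56 ≡ 134·190·322 ≡ 74 (mod 367)
2·74 = 148 ≡ 148 (mod 367)
248 ≠ 148; the check fails.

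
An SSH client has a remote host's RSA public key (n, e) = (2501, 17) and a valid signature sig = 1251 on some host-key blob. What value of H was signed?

1812

sig^2 ≡ 1251^2 = 1565001 ≡ 1876
sig^4 ≡ 1876^2 = 3519376 ≡ 469
sig^8 ≡ 469^2 = 219961 ≡ 2374
sig^16 ≡ 2374^2 = 5635876 ≡ 1123
17 = 16 + 1, so sig^17 ≡ 1123·1251 ≡ 1812 (mod 2501)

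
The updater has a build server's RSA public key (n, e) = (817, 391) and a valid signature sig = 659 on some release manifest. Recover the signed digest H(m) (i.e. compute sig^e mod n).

Squares mod 817: sig^1≡659, sig^2≡454, sig^4≡232, sig^8≡719, sig^16≡617, sig^32≡784, sig^64≡272, sig^128≡454, sig^256≡232
391 = 256 + 128 + 4 + 2 + 1, so sig^391 ≡ 232·454·232·454·659 ≡ 756 (mod 817)

756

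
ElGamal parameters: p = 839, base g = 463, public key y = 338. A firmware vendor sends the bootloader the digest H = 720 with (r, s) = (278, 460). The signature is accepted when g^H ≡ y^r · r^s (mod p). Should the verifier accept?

Left side g^H mod p:
463^2 = 214369 ≡ 424
463^4 ≡ 424^2 = 179776 ≡ 230
463^8 ≡ 230^2 = 52900 ≡ 43
463^16 ≡ 43^2 = 1849 ≡ 171
463^32 ≡ 171^2 = 29241 ≡ 715
463^64 ≡ 715^2 = 511225 ≡ 274
463^128 ≡ 274^2 = 75076 ≡ 405
463^256 ≡ 405^2 = 164025 ≡ 420
463^512 ≡ 420^2 = 176400 ≡ 210
720 = 512 + 128 + 64 + 16, so 463^720 ≡ 210·405·274·171 ≡ 681 (mod 839)
Right side y^r · r^s mod p:
338^2 = 114244 ≡ 140
338^4 ≡ 140^2 = 19600 ≡ 303
338^8 ≡ 303^2 = 91809 ≡ 358
338^16 ≡ 358^2 = 128164 ≡ 636
338^32 ≡ 636^2 = 404496 ≡ 98
338^64 ≡ 98^2 = 9604 ≡ 375
338^128 ≡ 375^2 = 140625 ≡ 512
338^256 ≡ 512^2 = 262144 ≡ 376
278 = 256 + 16 + 4 + 2, so 338^278 ≡ 376·636·303·140 ≡ 641 (mod 839)
278^2 = 77284 ≡ 96
278^4 ≡ 96^2 = 9216 ≡ 826
278^8 ≡ 826^2 = 682276 ≡ 169
278^16 ≡ 169^2 = 28561 ≡ 35
278^32 ≡ 35^2 = 1225 ≡ 386
278^64 ≡ 386^2 = 148996 ≡ 493
278^128 ≡ 493^2 = 243049 ≡ 578
278^256 ≡ 578^2 = 334084 ≡ 162
460 = 256 + 128 + 64 + 8 + 4, so 278^460 ≡ 162·578·493·169·826 ≡ 772 (mod 839)
641·772 = 494852 ≡ 681 (mod 839)
681 ≡ 681 (mod 839), so the signature is genuine.

accept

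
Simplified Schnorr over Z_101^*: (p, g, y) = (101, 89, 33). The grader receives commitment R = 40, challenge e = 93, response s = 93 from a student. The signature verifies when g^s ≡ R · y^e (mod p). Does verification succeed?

passes

g^s mod p:
Squares mod 101: 89^1≡89, 89^2≡43, 89^4≡31, 89^8≡52, 89^16≡78, 89^32≡24, 89^64≡71
93 = 64 + 16 + 8 + 4 + 1, so 89^93 ≡ 71·78·52·31·89 ≡ 93 (mod 101)
R · y^e mod p:
Squares mod 101: 33^1≡33, 33^2≡79, 33^4≡80, 33^8≡37, 33^16≡56, 33^32≡5, 33^64≡25
93 = 64 + 16 + 8 + 4 + 1, so 33^93 ≡ 25·56·37·80·33 ≡ 20 (mod 101)
40·20 = 800 ≡ 93 (mod 101)
93 ≡ 93 (mod 101); signature holds.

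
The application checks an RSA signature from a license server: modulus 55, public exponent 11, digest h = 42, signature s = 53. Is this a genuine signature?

genuine

Squares mod 55: s^1≡53, s^2≡4, s^4≡16, s^8≡36
11 = 8 + 2 + 1, so s^11 ≡ 36·4·53 ≡ 42 (mod 55)
Since 42 equals the digest 42, verification succeeds.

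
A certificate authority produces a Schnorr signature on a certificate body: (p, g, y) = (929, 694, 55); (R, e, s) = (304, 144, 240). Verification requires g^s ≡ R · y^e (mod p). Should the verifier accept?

g^s mod p:
Squares mod 929: 694^1≡694, 694^2≡414, 694^4≡460, 694^8≡717, 694^16≡352, 694^32≡347, 694^64≡568, 694^128≡261
240 = 128 + 64 + 32 + 16, so 694^240 ≡ 261·568·347·352 ≡ 212 (mod 929)
R · y^e mod p:
Squares mod 929: 55^1≡55, 55^2≡238, 55^4≡904, 55^8≡625, 55^16≡445, 55^32≡148, 55^64≡537, 55^128≡379
144 = 128 + 16, so 55^144 ≡ 379·445 ≡ 506 (mod 929)
304·506 = 153824 ≡ 539 (mod 929)
212 ≠ 539; the check fails.

reject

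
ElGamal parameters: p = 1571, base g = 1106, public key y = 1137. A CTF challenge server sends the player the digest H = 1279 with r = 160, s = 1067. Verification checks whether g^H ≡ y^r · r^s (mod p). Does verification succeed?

Left side g^H mod p:
Squares mod 1571: 1106^1≡1106, 1106^2≡998, 1106^4≡1561, 1106^8≡100, 1106^16≡574, 1106^32≡1137, 1106^64≡1407, 1106^128≡189, 1106^256≡1159, 1106^512≡76, 1106^1024≡1063
1279 = 1024 + 128 + 64 + 32 + 16 + 8 + 4 + 2 + 1, so 1106^1279 ≡ 1063·189·1407·1137·574·100·1561·998·1106 ≡ 854 (mod 1571)
Right side y^r · r^s mod p:
Squares mod 1571: 1137^1≡1137, 1137^2≡1407, 1137^4≡189, 1137^8≡1159, 1137^16≡76, 1137^32≡1063, 1137^64≡420, 1137^128≡448
160 = 128 + 32, so 1137^160 ≡ 448·1063 ≡ 211 (mod 1571)
Squares mod 1571: 160^1≡160, 160^2≡464, 160^4≡69, 160^8≡48, 160^16≡733, 160^32≡7, 160^64≡49, 160^128≡830, 160^256≡802, 160^512≡665, 160^1024≡774
1067 = 1024 + 32 + 8 + 2 + 1, so 160^1067 ≡ 774·7·48·464·160 ≡ 1240 (mod 1571)
211·1240 = 261640 ≡ 854 (mod 1571)
854 ≡ 854 (mod 1571), so the signature is genuine.

passes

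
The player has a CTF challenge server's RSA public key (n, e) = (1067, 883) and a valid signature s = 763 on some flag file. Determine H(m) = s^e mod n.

933

s^2 ≡ 763^2 = 582169 ≡ 654
s^4 ≡ 654^2 = 427716 ≡ 916
s^8 ≡ 916^2 = 839056 ≡ 394
s^16 ≡ 394^2 = 155236 ≡ 521
s^32 ≡ 521^2 = 271441 ≡ 423
s^64 ≡ 423^2 = 178929 ≡ 740
s^128 ≡ 740^2 = 547600 ≡ 229
s^256 ≡ 229^2 = 52441 ≡ 158
s^512 ≡ 158^2 = 24964 ≡ 423
883 = 512 + 256 + 64 + 32 + 16 + 2 + 1, so s^883 ≡ 423·158·740·423·521·654·763 ≡ 933 (mod 1067)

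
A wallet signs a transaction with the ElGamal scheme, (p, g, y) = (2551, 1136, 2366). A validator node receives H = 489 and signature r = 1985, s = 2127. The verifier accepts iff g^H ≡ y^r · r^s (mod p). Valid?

Left side g^H mod p:
1136^2 = 1290496 ≡ 2241
1136^4 ≡ 2241^2 = 5022081 ≡ 1713
1136^8 ≡ 1713^2 = 2934369 ≡ 719
1136^16 ≡ 719^2 = 516961 ≡ 1659
1136^32 ≡ 1659^2 = 2752281 ≡ 2303
1136^64 ≡ 2303^2 = 5303809 ≡ 280
1136^128 ≡ 280^2 = 78400 ≡ 1870
1136^256 ≡ 1870^2 = 3496900 ≡ 2030
489 = 256 + 128 + 64 + 32 + 8 + 1, so 1136^489 ≡ 2030·1870·280·2303·719·1136 ≡ 1026 (mod 2551)
Right side y^r · r^s mod p:
2366^2 = 5597956 ≡ 1062
2366^4 ≡ 1062^2 = 1127844 ≡ 302
2366^8 ≡ 302^2 = 91204 ≡ 1919
2366^16 ≡ 1919^2 = 3682561 ≡ 1468
2366^32 ≡ 1468^2 = 2155024 ≡ 1980
2366^64 ≡ 1980^2 = 3920400 ≡ 2064
2366^128 ≡ 2064^2 = 4260096 ≡ 2477
2366^256 ≡ 2477^2 = 6135529 ≡ 374
2366^512 ≡ 374^2 = 139876 ≡ 2122
2366^1024 ≡ 2122^2 = 4502884 ≡ 369
1985 = 1024 + 512 + 256 + 128 + 64 + 1, so 2366^1985 ≡ 369·2122·374·2477·2064·2366 ≡ 1993 (mod 2551)
1985^2 = 3940225 ≡ 1481
1985^4 ≡ 1481^2 = 2193361 ≡ 2052
1985^8 ≡ 2052^2 = 4210704 ≡ 1554
1985^16 ≡ 1554^2 = 2414916 ≡ 1670
1985^32 ≡ 1670^2 = 2788900 ≡ 657
1985^64 ≡ 657^2 = 431649 ≡ 530
1985^128 ≡ 530^2 = 280900 ≡ 290
1985^256 ≡ 290^2 = 84100 ≡ 2468
1985^512 ≡ 2468^2 = 6091024 ≡ 1787
1985^1024 ≡ 1787^2 = 3193369 ≡ 2068
1985^2048 ≡ 2068^2 = 4276624 ≡ 1148
2127 = 2048 + 64 + 8 + 4 + 2 + 1, so 1985^2127 ≡ 1148·530·1554·2052·1481·1985 ≡ 999 (mod 2551)
1993·999 = 1991007 ≡ 1227 (mod 2551)
1026 ≠ 1227, so verification fails.

no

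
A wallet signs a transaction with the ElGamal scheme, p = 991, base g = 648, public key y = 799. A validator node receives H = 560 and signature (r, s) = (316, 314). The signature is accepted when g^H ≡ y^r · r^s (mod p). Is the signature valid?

Left side g^H mod p:
648^2 = 419904 ≡ 711
648^4 ≡ 711^2 = 505521 ≡ 111
648^8 ≡ 111^2 = 12321 ≡ 429
648^16 ≡ 429^2 = 184041 ≡ 706
648^32 ≡ 706^2 = 498436 ≡ 954
648^64 ≡ 954^2 = 910116 ≡ 378
648^128 ≡ 378^2 = 142884 ≡ 180
648^256 ≡ 180^2 = 32400 ≡ 688
648^512 ≡ 688^2 = 473344 ≡ 637
560 = 512 + 32 + 16, so 648^560 ≡ 637·954·706 ≡ 167 (mod 991)
Right side y^r · r^s mod p:
799^2 = 638401 ≡ 197
799^4 ≡ 197^2 = 38809 ≡ 160
799^8 ≡ 160^2 = 25600 ≡ 825
799^16 ≡ 825^2 = 680625 ≡ 799
799^32 ≡ 799^2 = 638401 ≡ 197
799^64 ≡ 197^2 = 38809 ≡ 160
799^128 ≡ 160^2 = 25600 ≡ 825
799^256 ≡ 825^2 = 680625 ≡ 799
316 = 256 + 32 + 16 + 8 + 4, so 799^316 ≡ 799·197·799·825·160 ≡ 799 (mod 991)
316^2 = 99856 ≡ 756
316^4 ≡ 756^2 = 571536 ≡ 720
316^8 ≡ 720^2 = 518400 ≡ 107
316^16 ≡ 107^2 = 11449 ≡ 548
316^32 ≡ 548^2 = 300304 ≡ 31
316^64 ≡ 31^2 = 961
316^128 ≡ 961^2 = 923521 ≡ 900
316^256 ≡ 900^2 = 810000 ≡ 353
314 = 256 + 32 + 16 + 8 + 2, so 316^314 ≡ 353·31·548·107·756 ≡ 734 (mod 991)
799·734 = 586466 ≡ 785 (mod 991)
167 ≠ 785, so verification fails.

invalid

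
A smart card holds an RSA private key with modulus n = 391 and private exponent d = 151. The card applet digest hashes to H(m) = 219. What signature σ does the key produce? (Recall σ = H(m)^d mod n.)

8

(H(m))^2 ≡ 219^2 = 47961 ≡ 259
(H(m))^4 ≡ 259^2 = 67081 ≡ 220
(H(m))^8 ≡ 220^2 = 48400 ≡ 307
(H(m))^16 ≡ 307^2 = 94249 ≡ 18
(H(m))^32 ≡ 18^2 = 324
(H(m))^64 ≡ 324^2 = 104976 ≡ 188
(H(m))^128 ≡ 188^2 = 35344 ≡ 154
151 = 128 + 16 + 4 + 2 + 1, so (H(m))^151 ≡ 154·18·220·259·219 ≡ 8 (mod 391)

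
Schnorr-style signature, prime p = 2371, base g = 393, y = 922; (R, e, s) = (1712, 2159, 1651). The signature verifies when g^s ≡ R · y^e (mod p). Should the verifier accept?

accept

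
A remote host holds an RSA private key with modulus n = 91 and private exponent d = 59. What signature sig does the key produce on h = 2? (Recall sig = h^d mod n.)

46

h^2 ≡ 2^2 = 4
h^4 ≡ 4^2 = 16
h^8 ≡ 16^2 = 256 ≡ 74
h^16 ≡ 74^2 = 5476 ≡ 16
h^32 ≡ 16^2 = 256 ≡ 74
59 = 32 + 16 + 8 + 2 + 1, so h^59 ≡ 74·16·74·4·2 ≡ 46 (mod 91)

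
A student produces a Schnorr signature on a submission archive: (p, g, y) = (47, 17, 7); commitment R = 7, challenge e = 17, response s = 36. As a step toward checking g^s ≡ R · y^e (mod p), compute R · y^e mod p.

42

7^2 = 49 ≡ 2
7^4 ≡ 2^2 = 4
7^8 ≡ 4^2 = 16
7^16 ≡ 16^2 = 256 ≡ 21
17 = 16 + 1, so 7^17 ≡ 21·7 ≡ 6 (mod 47)
R · y^e ≡ 7·6 = 42 ≡ 42 (mod 47)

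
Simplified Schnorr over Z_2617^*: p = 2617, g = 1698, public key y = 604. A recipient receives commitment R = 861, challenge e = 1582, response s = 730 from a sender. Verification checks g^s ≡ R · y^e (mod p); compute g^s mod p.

102

1698^730 mod 2617 = 102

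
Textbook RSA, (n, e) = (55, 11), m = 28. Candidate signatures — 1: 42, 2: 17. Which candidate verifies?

Candidate 1: 42^2 = 1764 ≡ 4; 42^4 ≡ 4^2 = 16; 42^8 ≡ 16^2 = 256 ≡ 36; 11 = 8 + 2 + 1, so 42^11 ≡ 36·4·42 ≡ 53 (mod 55)
Candidate 2: 17^2 = 289 ≡ 14; 17^4 ≡ 14^2 = 196 ≡ 31; 17^8 ≡ 31^2 = 961 ≡ 26; 11 = 8 + 2 + 1, so 17^11 ≡ 26·14·17 ≡ 28 (mod 55)
  → matches m = 28

2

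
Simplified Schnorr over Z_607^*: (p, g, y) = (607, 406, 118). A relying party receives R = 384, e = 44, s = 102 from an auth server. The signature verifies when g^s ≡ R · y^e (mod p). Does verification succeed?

g^s mod p:
Squares mod 607: 406^1≡406, 406^2≡339, 406^4≡198, 406^8≡356, 406^16≡480, 406^32≡347, 406^64≡223
102 = 64 + 32 + 4 + 2, so 406^102 ≡ 223·347·198·339 ≡ 201 (mod 607)
R · y^e mod p:
Squares mod 607: 118^1≡118, 118^2≡570, 118^4≡155, 118^8≡352, 118^16≡76, 118^32≡313
44 = 32 + 8 + 4, so 118^44 ≡ 313·352·155 ≡ 549 (mod 607)
384·549 = 210816 ≡ 187 (mod 607)
201 ≠ 187; the check fails.

fails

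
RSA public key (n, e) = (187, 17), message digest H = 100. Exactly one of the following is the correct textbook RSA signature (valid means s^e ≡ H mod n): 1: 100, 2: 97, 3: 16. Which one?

Candidate 1: Squares mod 187: 100^1≡100, 100^2≡89, 100^4≡67, 100^8≡1, 100^16≡1; 17 = 16 + 1, so 100^17 ≡ 1·100 ≡ 100 (mod 187)
  → matches H = 100
Candidate 2: Squares mod 187: 97^1≡97, 97^2≡59, 97^4≡115, 97^8≡135, 97^16≡86; 17 = 16 + 1, so 97^17 ≡ 86·97 ≡ 114 (mod 187)
Candidate 3: Squares mod 187: 16^1≡16, 16^2≡69, 16^4≡86, 16^8≡103, 16^16≡137; 17 = 16 + 1, so 16^17 ≡ 137·16 ≡ 135 (mod 187)

1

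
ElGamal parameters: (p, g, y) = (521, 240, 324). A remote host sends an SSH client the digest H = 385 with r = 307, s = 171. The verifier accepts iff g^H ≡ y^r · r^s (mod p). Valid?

Left side g^H mod p:
Squares mod 521: 240^1≡240, 240^2≡290, 240^4≡219, 240^8≡29, 240^16≡320, 240^32≡284, 240^64≡422, 240^128≡423, 240^256≡226
385 = 256 + 128 + 1, so 240^385 ≡ 226·423·240 ≡ 243 (mod 521)
Right side y^r · r^s mod p:
Squares mod 521: 324^1≡324, 324^2≡255, 324^4≡421, 324^8≡101, 324^16≡302, 324^32≡29, 324^64≡320, 324^128≡284, 324^256≡422
307 = 256 + 32 + 16 + 2 + 1, so 324^307 ≡ 422·29·302·255·324 ≡ 101 (mod 521)
Squares mod 521: 307^1≡307, 307^2≡469, 307^4≡99, 307^8≡423, 307^16≡226, 307^32≡18, 307^64≡324, 307^128≡255
171 = 128 + 32 + 8 + 2 + 1, so 307^171 ≡ 255·18·423·469·307 ≡ 152 (mod 521)
101·152 = 15352 ≡ 243 (mod 521)
243 ≡ 243 (mod 521), so the signature is genuine.

yes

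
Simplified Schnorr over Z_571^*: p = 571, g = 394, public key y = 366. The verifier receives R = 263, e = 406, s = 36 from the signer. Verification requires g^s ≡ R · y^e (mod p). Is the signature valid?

valid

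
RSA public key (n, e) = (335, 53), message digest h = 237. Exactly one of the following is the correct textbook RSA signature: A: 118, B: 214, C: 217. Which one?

C

Candidate A: Squares mod 335: 118^1≡118, 118^2≡189, 118^4≡211, 118^8≡301, 118^16≡151, 118^32≡21; 53 = 32 + 16 + 4 + 1, so 118^53 ≡ 21·151·211·118 ≡ 98 (mod 335)
Candidate B: Squares mod 335: 214^1≡214, 214^2≡236, 214^4≡86, 214^8≡26, 214^16≡6, 214^32≡36; 53 = 32 + 16 + 4 + 1, so 214^53 ≡ 36·6·86·214 ≡ 154 (mod 335)
Candidate C: Squares mod 335: 217^1≡217, 217^2≡189, 217^4≡211, 217^8≡301, 217^16≡151, 217^32≡21; 53 = 32 + 16 + 4 + 1, so 217^53 ≡ 21·151·211·217 ≡ 237 (mod 335)
  → matches h = 237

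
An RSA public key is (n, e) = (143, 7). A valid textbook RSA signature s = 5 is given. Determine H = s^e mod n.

47

s^7 mod 143 = 47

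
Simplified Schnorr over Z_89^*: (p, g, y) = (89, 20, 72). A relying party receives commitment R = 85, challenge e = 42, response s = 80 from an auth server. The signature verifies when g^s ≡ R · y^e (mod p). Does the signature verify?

g^s mod p:
20^2 = 400 ≡ 44
20^4 ≡ 44^2 = 1936 ≡ 67
20^8 ≡ 67^2 = 4489 ≡ 39
20^16 ≡ 39^2 = 1521 ≡ 8
20^32 ≡ 8^2 = 64
20^64 ≡ 64^2 = 4096 ≡ 2
80 = 64 + 16, so 20^80 ≡ 2·8 ≡ 16 (mod 89)
R · y^e mod p:
72^2 = 5184 ≡ 22
72^4 ≡ 22^2 = 484 ≡ 39
72^8 ≡ 39^2 = 1521 ≡ 8
72^16 ≡ 8^2 = 64
72^32 ≡ 64^2 = 4096 ≡ 2
42 = 32 + 8 + 2, so 72^42 ≡ 2·8·22 ≡ 85 (mod 89)
85·85 = 7225 ≡ 16 (mod 89)
16 ≡ 16 (mod 89); signature holds.

verifies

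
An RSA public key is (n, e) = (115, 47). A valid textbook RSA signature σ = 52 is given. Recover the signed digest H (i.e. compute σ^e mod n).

78

σ^2 ≡ 52^2 = 2704 ≡ 59
σ^4 ≡ 59^2 = 3481 ≡ 31
σ^8 ≡ 31^2 = 961 ≡ 41
σ^16 ≡ 41^2 = 1681 ≡ 71
σ^32 ≡ 71^2 = 5041 ≡ 96
47 = 32 + 8 + 4 + 2 + 1, so σ^47 ≡ 96·41·31·59·52 ≡ 78 (mod 115)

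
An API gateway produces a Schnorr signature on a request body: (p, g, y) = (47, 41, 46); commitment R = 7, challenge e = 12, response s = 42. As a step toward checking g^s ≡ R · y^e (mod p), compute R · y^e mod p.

7

46^2 = 2116 ≡ 1
46^4 ≡ 1^2 = 1
46^8 ≡ 1^2 = 1
12 = 8 + 4, so 46^12 ≡ 1·1 ≡ 1 (mod 47)
R · y^e ≡ 7·1 = 7 ≡ 7 (mod 47)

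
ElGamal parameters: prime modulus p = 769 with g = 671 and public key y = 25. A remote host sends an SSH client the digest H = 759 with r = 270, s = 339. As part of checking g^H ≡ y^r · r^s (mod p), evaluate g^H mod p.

671^2 = 450241 ≡ 376
671^4 ≡ 376^2 = 141376 ≡ 649
671^8 ≡ 649^2 = 421201 ≡ 558
671^16 ≡ 558^2 = 311364 ≡ 688
671^32 ≡ 688^2 = 473344 ≡ 409
671^64 ≡ 409^2 = 167281 ≡ 408
671^128 ≡ 408^2 = 166464 ≡ 360
671^256 ≡ 360^2 = 129600 ≡ 408
671^512 ≡ 408^2 = 166464 ≡ 360
759 = 512 + 128 + 64 + 32 + 16 + 4 + 2 + 1, so 671^759 ≡ 360·360·408·409·688·649·376·671 ≡ 579 (mod 769)

579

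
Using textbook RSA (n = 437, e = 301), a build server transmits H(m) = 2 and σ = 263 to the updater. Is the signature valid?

Squares mod 437: σ^1≡263, σ^2≡123, σ^4≡271, σ^8≡25, σ^16≡188, σ^32≡384, σ^64≡187, σ^128≡9, σ^256≡81
301 = 256 + 32 + 8 + 4 + 1, so σ^301 ≡ 81·384·25·271·263 ≡ 5 (mod 437)
σ^301 mod 437 = 5, but H(m) = 2.

invalid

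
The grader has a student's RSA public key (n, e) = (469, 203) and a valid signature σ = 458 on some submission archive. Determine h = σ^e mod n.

285

σ^2 ≡ 458^2 = 209764 ≡ 121
σ^4 ≡ 121^2 = 14641 ≡ 102
σ^8 ≡ 102^2 = 10404 ≡ 86
σ^16 ≡ 86^2 = 7396 ≡ 361
σ^32 ≡ 361^2 = 130321 ≡ 408
σ^64 ≡ 408^2 = 166464 ≡ 438
σ^128 ≡ 438^2 = 191844 ≡ 23
203 = 128 + 64 + 8 + 2 + 1, so σ^203 ≡ 23·438·86·121·458 ≡ 285 (mod 469)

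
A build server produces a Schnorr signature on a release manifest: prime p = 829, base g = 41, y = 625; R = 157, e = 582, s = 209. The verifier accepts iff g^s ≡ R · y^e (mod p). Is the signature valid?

g^s mod p:
41^2 = 1681 ≡ 23
41^4 ≡ 23^2 = 529
41^8 ≡ 529^2 = 279841 ≡ 468
41^16 ≡ 468^2 = 219024 ≡ 168
41^32 ≡ 168^2 = 28224 ≡ 38
41^64 ≡ 38^2 = 1444 ≡ 615
41^128 ≡ 615^2 = 378225 ≡ 201
209 = 128 + 64 + 16 + 1, so 41^209 ≡ 201·615·168·41 ≡ 23 (mod 829)
R · y^e mod p:
625^2 = 390625 ≡ 166
625^4 ≡ 166^2 = 27556 ≡ 199
625^8 ≡ 199^2 = 39601 ≡ 638
625^16 ≡ 638^2 = 407044 ≡ 5
625^32 ≡ 5^2 = 25
625^64 ≡ 25^2 = 625
625^128 ≡ 625^2 = 390625 ≡ 166
625^256 ≡ 166^2 = 27556 ≡ 199
625^512 ≡ 199^2 = 39601 ≡ 638
582 = 512 + 64 + 4 + 2, so 625^582 ≡ 638·625·199·166 ≡ 703 (mod 829)
157·703 = 110371 ≡ 114 (mod 829)
23 ≠ 114; the check fails.

invalid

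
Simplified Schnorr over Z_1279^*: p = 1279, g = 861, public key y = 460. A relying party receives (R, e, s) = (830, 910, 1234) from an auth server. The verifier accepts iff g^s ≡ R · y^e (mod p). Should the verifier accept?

accept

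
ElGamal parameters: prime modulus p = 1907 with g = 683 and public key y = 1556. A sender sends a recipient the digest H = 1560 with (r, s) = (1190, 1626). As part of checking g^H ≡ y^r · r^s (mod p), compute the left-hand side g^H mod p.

1141

683^2 = 466489 ≡ 1181
683^4 ≡ 1181^2 = 1394761 ≡ 744
683^8 ≡ 744^2 = 553536 ≡ 506
683^16 ≡ 506^2 = 256036 ≡ 498
683^32 ≡ 498^2 = 248004 ≡ 94
683^64 ≡ 94^2 = 8836 ≡ 1208
683^128 ≡ 1208^2 = 1459264 ≡ 409
683^256 ≡ 409^2 = 167281 ≡ 1372
683^512 ≡ 1372^2 = 1882384 ≡ 175
683^1024 ≡ 175^2 = 30625 ≡ 113
1560 = 1024 + 512 + 16 + 8, so 683^1560 ≡ 113·175·498·506 ≡ 1141 (mod 1907)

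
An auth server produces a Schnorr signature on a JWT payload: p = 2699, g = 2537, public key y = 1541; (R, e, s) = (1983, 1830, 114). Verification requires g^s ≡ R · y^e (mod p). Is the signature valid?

invalid

g^s mod p:
Squares mod 2699: 2537^1≡2537, 2537^2≡1953, 2537^4≡522, 2537^8≡2584, 2537^16≡2429, 2537^32≡27, 2537^64≡729
114 = 64 + 32 + 16 + 2, so 2537^114 ≡ 729·27·2429·1953 ≡ 2255 (mod 2699)
R · y^e mod p:
Squares mod 2699: 1541^1≡1541, 1541^2≡2260, 1541^4≡1092, 1541^8≡2205, 1541^16≡1126, 1541^32≡2045, 1541^64≡1274, 1541^128≡977, 1541^256≡1782, 1541^512≡1500, 1541^1024≡1733
1830 = 1024 + 512 + 256 + 32 + 4 + 2, so 1541^1830 ≡ 1733·1500·1782·2045·1092·2260 ≡ 576 (mod 2699)
1983·576 = 1142208 ≡ 531 (mod 2699)
2255 ≠ 531; the check fails.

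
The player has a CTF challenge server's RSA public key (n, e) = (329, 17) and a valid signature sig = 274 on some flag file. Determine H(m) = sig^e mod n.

15

sig^2 ≡ 274^2 = 75076 ≡ 64
sig^4 ≡ 64^2 = 4096 ≡ 148
sig^8 ≡ 148^2 = 21904 ≡ 190
sig^16 ≡ 190^2 = 36100 ≡ 239
17 = 16 + 1, so sig^17 ≡ 239·274 ≡ 15 (mod 329)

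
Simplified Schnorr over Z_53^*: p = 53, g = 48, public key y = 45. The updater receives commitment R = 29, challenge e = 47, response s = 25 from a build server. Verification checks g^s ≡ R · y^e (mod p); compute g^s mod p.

48^2 = 2304 ≡ 25
48^4 ≡ 25^2 = 625 ≡ 42
48^8 ≡ 42^2 = 1764 ≡ 15
48^16 ≡ 15^2 = 225 ≡ 13
25 = 16 + 8 + 1, so 48^25 ≡ 13·15·48 ≡ 32 (mod 53)

32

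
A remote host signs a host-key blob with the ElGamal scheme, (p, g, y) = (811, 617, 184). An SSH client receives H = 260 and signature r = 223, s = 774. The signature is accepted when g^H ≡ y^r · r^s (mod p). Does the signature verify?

does not verify

Left side g^H mod p:
Squares mod 811: 617^1≡617, 617^2≡330, 617^4≡226, 617^8≡794, 617^16≡289, 617^32≡799, 617^64≡144, 617^128≡461, 617^256≡39
260 = 256 + 4, so 617^260 ≡ 39·226 ≡ 704 (mod 811)
Right side y^r · r^s mod p:
Squares mod 811: 184^1≡184, 184^2≡605, 184^4≡264, 184^8≡761, 184^16≡67, 184^32≡434, 184^64≡204, 184^128≡255
223 = 128 + 64 + 16 + 8 + 4 + 2 + 1, so 184^223 ≡ 255·204·67·761·264·605·184 ≡ 732 (mod 811)
Squares mod 811: 223^1≡223, 223^2≡258, 223^4≡62, 223^8≡600, 223^16≡727, 223^32≡568, 223^64≡657, 223^128≡197, 223^256≡692, 223^512≡374
774 = 512 + 256 + 4 + 2, so 223^774 ≡ 374·692·62·258 ≡ 532 (mod 811)
732·532 = 389424 ≡ 144 (mod 811)
704 ≠ 144, so verification fails.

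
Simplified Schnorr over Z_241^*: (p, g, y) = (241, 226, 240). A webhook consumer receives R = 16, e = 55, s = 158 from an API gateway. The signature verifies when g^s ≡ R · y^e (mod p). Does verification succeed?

passes

g^s mod p:
226^158 mod 241 = 225
R · y^e mod p:
240^55 mod 241 = 240
16·240 = 3840 ≡ 225 (mod 241)
225 ≡ 225 (mod 241); signature holds.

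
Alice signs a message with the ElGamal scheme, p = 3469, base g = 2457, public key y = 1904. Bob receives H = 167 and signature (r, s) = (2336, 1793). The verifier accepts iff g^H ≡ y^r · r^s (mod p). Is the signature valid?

valid

Left side g^H mod p:
2457^167 mod 3469 = 851
Right side y^r · r^s mod p:
1904^2336 mod 3469 = 21
2336^1793 mod 3469 = 2188
21·2188 = 45948 ≡ 851 (mod 3469)
851 ≡ 851 (mod 3469), so the signature is genuine.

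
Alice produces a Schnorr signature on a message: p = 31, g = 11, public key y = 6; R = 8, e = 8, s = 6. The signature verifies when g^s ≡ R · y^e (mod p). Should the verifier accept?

reject

g^s mod p:
11^2 = 121 ≡ 28
11^4 ≡ 28^2 = 784 ≡ 9
6 = 4 + 2, so 11^6 ≡ 9·28 ≡ 4 (mod 31)
R · y^e mod p:
6^2 = 36 ≡ 5
6^4 ≡ 5^2 = 25
6^8 ≡ 25^2 = 625 ≡ 5
8·5 = 40 ≡ 9 (mod 31)
4 ≠ 9; the check fails.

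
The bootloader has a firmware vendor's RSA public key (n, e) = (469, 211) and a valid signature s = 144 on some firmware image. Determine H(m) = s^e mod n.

354

s^2 ≡ 144^2 = 20736 ≡ 100
s^4 ≡ 100^2 = 10000 ≡ 151
s^8 ≡ 151^2 = 22801 ≡ 289
s^16 ≡ 289^2 = 83521 ≡ 39
s^32 ≡ 39^2 = 1521 ≡ 114
s^64 ≡ 114^2 = 12996 ≡ 333
s^128 ≡ 333^2 = 110889 ≡ 205
211 = 128 + 64 + 16 + 2 + 1, so s^211 ≡ 205·333·39·100·144 ≡ 354 (mod 469)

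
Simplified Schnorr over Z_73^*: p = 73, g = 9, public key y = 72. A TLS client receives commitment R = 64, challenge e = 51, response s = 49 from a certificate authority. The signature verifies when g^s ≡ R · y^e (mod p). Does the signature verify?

verifies

g^s mod p:
9^2 = 81 ≡ 8
9^4 ≡ 8^2 = 64
9^8 ≡ 64^2 = 4096 ≡ 8
9^16 ≡ 8^2 = 64
9^32 ≡ 64^2 = 4096 ≡ 8
49 = 32 + 16 + 1, so 9^49 ≡ 8·64·9 ≡ 9 (mod 73)
R · y^e mod p:
72^2 = 5184 ≡ 1
72^4 ≡ 1^2 = 1
72^8 ≡ 1^2 = 1
72^16 ≡ 1^2 = 1
72^32 ≡ 1^2 = 1
51 = 32 + 16 + 2 + 1, so 72^51 ≡ 1·1·1·72 ≡ 72 (mod 73)
64·72 = 4608 ≡ 9 (mod 73)
9 ≡ 9 (mod 73); signature holds.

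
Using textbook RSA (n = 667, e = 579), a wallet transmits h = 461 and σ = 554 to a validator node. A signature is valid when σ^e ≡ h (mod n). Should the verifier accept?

Squares mod 667: σ^1≡554, σ^2≡96, σ^4≡545, σ^8≡210, σ^16≡78, σ^32≡81, σ^64≡558, σ^128≡542, σ^256≡284, σ^512≡616
579 = 512 + 64 + 2 + 1, so σ^579 ≡ 616·558·96·554 ≡ 105 (mod 667)
σ^579 mod 667 = 105, but h = 461.

reject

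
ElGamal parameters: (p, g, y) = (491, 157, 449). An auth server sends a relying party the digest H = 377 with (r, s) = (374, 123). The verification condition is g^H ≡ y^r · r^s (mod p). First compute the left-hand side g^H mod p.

217

157^377 mod 491 = 217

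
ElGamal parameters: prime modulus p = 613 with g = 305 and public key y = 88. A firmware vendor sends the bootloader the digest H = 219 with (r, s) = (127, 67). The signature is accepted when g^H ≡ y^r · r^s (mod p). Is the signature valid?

Left side g^H mod p:
305^219 mod 613 = 105
Right side y^r · r^s mod p:
88^127 mod 613 = 360
127^67 mod 613 = 128
360·128 = 46080 ≡ 105 (mod 613)
105 ≡ 105 (mod 613), so the signature is genuine.

valid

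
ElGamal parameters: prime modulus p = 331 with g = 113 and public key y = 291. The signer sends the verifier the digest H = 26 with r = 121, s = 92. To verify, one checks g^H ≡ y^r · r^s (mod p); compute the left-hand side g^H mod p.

113^2 = 12769 ≡ 191
113^4 ≡ 191^2 = 36481 ≡ 71
113^8 ≡ 71^2 = 5041 ≡ 76
113^16 ≡ 76^2 = 5776 ≡ 149
26 = 16 + 8 + 2, so 113^26 ≡ 149·76·191 ≡ 130 (mod 331)

130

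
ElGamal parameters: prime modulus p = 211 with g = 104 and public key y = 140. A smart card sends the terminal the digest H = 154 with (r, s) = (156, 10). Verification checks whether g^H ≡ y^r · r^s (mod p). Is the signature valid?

valid

Left side g^H mod p:
104^2 = 10816 ≡ 55
104^4 ≡ 55^2 = 3025 ≡ 71
104^8 ≡ 71^2 = 5041 ≡ 188
104^16 ≡ 188^2 = 35344 ≡ 107
104^32 ≡ 107^2 = 11449 ≡ 55
104^64 ≡ 55^2 = 3025 ≡ 71
104^128 ≡ 71^2 = 5041 ≡ 188
154 = 128 + 16 + 8 + 2, so 104^154 ≡ 188·107·188·55 ≡ 71 (mod 211)
Right side y^r · r^s mod p:
140^2 = 19600 ≡ 188
140^4 ≡ 188^2 = 35344 ≡ 107
140^8 ≡ 107^2 = 11449 ≡ 55
140^16 ≡ 55^2 = 3025 ≡ 71
140^32 ≡ 71^2 = 5041 ≡ 188
140^64 ≡ 188^2 = 35344 ≡ 107
140^128 ≡ 107^2 = 11449 ≡ 55
156 = 128 + 16 + 8 + 4, so 140^156 ≡ 55·71·55·107 ≡ 71 (mod 211)
156^2 = 24336 ≡ 71
156^4 ≡ 71^2 = 5041 ≡ 188
156^8 ≡ 188^2 = 35344 ≡ 107
10 = 8 + 2, so 156^10 ≡ 107·71 ≡ 1 (mod 211)
71·1 = 71 ≡ 71 (mod 211)
71 ≡ 71 (mod 211), so the signature is genuine.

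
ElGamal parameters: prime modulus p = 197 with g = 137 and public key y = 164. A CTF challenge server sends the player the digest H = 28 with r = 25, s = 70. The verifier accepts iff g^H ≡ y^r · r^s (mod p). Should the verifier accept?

accept

Left side g^H mod p:
Squares mod 197: 137^1≡137, 137^2≡54, 137^4≡158, 137^8≡142, 137^16≡70
28 = 16 + 8 + 4, so 137^28 ≡ 70·142·158 ≡ 36 (mod 197)
Right side y^r · r^s mod p:
Squares mod 197: 164^1≡164, 164^2≡104, 164^4≡178, 164^8≡164, 164^16≡104
25 = 16 + 8 + 1, so 164^25 ≡ 104·164·164 ≡ 178 (mod 197)
Squares mod 197: 25^1≡25, 25^2≡34, 25^4≡171, 25^8≡85, 25^16≡133, 25^32≡156, 25^64≡105
70 = 64 + 4 + 2, so 25^70 ≡ 105·171·34 ≡ 164 (mod 197)
178·164 = 29192 ≡ 36 (mod 197)
36 ≡ 36 (mod 197), so the signature is genuine.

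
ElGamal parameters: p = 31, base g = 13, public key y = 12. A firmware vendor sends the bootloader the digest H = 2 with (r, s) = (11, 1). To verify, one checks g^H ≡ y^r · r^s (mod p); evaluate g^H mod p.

14

13^2 mod 31 = 14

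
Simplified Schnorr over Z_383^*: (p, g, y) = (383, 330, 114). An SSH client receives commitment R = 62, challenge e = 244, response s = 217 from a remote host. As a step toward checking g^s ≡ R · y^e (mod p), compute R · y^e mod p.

112

114^2 = 12996 ≡ 357
114^4 ≡ 357^2 = 127449 ≡ 293
114^8 ≡ 293^2 = 85849 ≡ 57
114^16 ≡ 57^2 = 3249 ≡ 185
114^32 ≡ 185^2 = 34225 ≡ 138
114^64 ≡ 138^2 = 19044 ≡ 277
114^128 ≡ 277^2 = 76729 ≡ 129
244 = 128 + 64 + 32 + 16 + 4, so 114^244 ≡ 129·277·138·185·293 ≡ 113 (mod 383)
R · y^e ≡ 62·113 = 7006 ≡ 112 (mod 383)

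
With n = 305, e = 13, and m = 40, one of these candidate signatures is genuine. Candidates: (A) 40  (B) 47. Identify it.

A

Candidate A: Squares mod 305: 40^1≡40, 40^2≡75, 40^4≡135, 40^8≡230; 13 = 8 + 4 + 1, so 40^13 ≡ 230·135·40 ≡ 40 (mod 305)
  → matches m = 40
Candidate B: Squares mod 305: 47^1≡47, 47^2≡74, 47^4≡291, 47^8≡196; 13 = 8 + 4 + 1, so 47^13 ≡ 196·291·47 ≡ 47 (mod 305)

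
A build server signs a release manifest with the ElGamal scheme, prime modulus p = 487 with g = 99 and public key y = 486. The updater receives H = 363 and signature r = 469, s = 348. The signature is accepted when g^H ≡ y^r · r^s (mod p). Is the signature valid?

Left side g^H mod p:
99^2 = 9801 ≡ 61
99^4 ≡ 61^2 = 3721 ≡ 312
99^8 ≡ 312^2 = 97344 ≡ 431
99^16 ≡ 431^2 = 185761 ≡ 214
99^32 ≡ 214^2 = 45796 ≡ 18
99^64 ≡ 18^2 = 324
99^128 ≡ 324^2 = 104976 ≡ 271
99^256 ≡ 271^2 = 73441 ≡ 391
363 = 256 + 64 + 32 + 8 + 2 + 1, so 99^363 ≡ 391·324·18·431·61·99 ≡ 344 (mod 487)
Right side y^r · r^s mod p:
486^2 = 236196 ≡ 1
486^4 ≡ 1^2 = 1
486^8 ≡ 1^2 = 1
486^16 ≡ 1^2 = 1
486^32 ≡ 1^2 = 1
486^64 ≡ 1^2 = 1
486^128 ≡ 1^2 = 1
486^256 ≡ 1^2 = 1
469 = 256 + 128 + 64 + 16 + 4 + 1, so 486^469 ≡ 1·1·1·1·1·486 ≡ 486 (mod 487)
469^2 = 219961 ≡ 324
469^4 ≡ 324^2 = 104976 ≡ 271
469^8 ≡ 271^2 = 73441 ≡ 391
469^16 ≡ 391^2 = 152881 ≡ 450
469^32 ≡ 450^2 = 202500 ≡ 395
469^64 ≡ 395^2 = 156025 ≡ 185
469^128 ≡ 185^2 = 34225 ≡ 135
469^256 ≡ 135^2 = 18225 ≡ 206
348 = 256 + 64 + 16 + 8 + 4, so 469^348 ≡ 206·185·450·391·271 ≡ 143 (mod 487)
486·143 = 69498 ≡ 344 (mod 487)
344 ≡ 344 (mod 487), so the signature is genuine.

valid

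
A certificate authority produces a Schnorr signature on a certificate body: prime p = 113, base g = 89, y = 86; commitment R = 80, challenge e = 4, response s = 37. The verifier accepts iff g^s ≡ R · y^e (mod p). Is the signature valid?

invalid

g^s mod p:
Squares mod 113: 89^1≡89, 89^2≡11, 89^4≡8, 89^8≡64, 89^16≡28, 89^32≡106
37 = 32 + 4 + 1, so 89^37 ≡ 106·8·89 ≡ 101 (mod 113)
R · y^e mod p:
Squares mod 113: 86^1≡86, 86^2≡51, 86^4≡2
86^4 ≡ 2 (mod 113)
80·2 = 160 ≡ 47 (mod 113)
101 ≠ 47; the check fails.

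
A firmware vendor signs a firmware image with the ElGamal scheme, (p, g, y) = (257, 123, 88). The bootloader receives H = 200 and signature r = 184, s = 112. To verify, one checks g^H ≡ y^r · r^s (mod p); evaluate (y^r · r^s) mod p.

193

88^184 mod 257 = 4
184^112 mod 257 = 241
y^r · r^s ≡ 4·241 = 964 ≡ 193 (mod 257)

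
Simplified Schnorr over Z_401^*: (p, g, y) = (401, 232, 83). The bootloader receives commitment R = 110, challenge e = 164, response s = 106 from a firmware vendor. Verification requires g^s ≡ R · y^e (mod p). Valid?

g^s mod p:
232^2 = 53824 ≡ 90
232^4 ≡ 90^2 = 8100 ≡ 80
232^8 ≡ 80^2 = 6400 ≡ 385
232^16 ≡ 385^2 = 148225 ≡ 256
232^32 ≡ 256^2 = 65536 ≡ 173
232^64 ≡ 173^2 = 29929 ≡ 255
106 = 64 + 32 + 8 + 2, so 232^106 ≡ 255·173·385·90 ≡ 18 (mod 401)
R · y^e mod p:
83^2 = 6889 ≡ 72
83^4 ≡ 72^2 = 5184 ≡ 372
83^8 ≡ 372^2 = 138384 ≡ 39
83^16 ≡ 39^2 = 1521 ≡ 318
83^32 ≡ 318^2 = 101124 ≡ 72
83^64 ≡ 72^2 = 5184 ≡ 372
83^128 ≡ 372^2 = 138384 ≡ 39
164 = 128 + 32 + 4, so 83^164 ≡ 39·72·372 ≡ 372 (mod 401)
110·372 = 40920 ≡ 18 (mod 401)
18 ≡ 18 (mod 401); signature holds.

yes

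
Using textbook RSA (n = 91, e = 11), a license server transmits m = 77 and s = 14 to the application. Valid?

no

s^2 ≡ 14^2 = 196 ≡ 14
s^4 ≡ 14^2 = 196 ≡ 14
s^8 ≡ 14^2 = 196 ≡ 14
11 = 8 + 2 + 1, so s^11 ≡ 14·14·14 ≡ 14 (mod 91)
14 ≠ 77, so verification fails.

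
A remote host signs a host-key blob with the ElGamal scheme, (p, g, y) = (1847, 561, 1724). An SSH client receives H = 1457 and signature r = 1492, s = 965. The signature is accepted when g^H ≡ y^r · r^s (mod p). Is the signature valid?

Left side g^H mod p:
561^2 = 314721 ≡ 731
561^4 ≡ 731^2 = 534361 ≡ 578
561^8 ≡ 578^2 = 334084 ≡ 1624
561^16 ≡ 1624^2 = 2637376 ≡ 1707
561^32 ≡ 1707^2 = 2913849 ≡ 1130
561^64 ≡ 1130^2 = 1276900 ≡ 623
561^128 ≡ 623^2 = 388129 ≡ 259
561^256 ≡ 259^2 = 67081 ≡ 589
561^512 ≡ 589^2 = 346921 ≡ 1532
561^1024 ≡ 1532^2 = 2347024 ≡ 1334
1457 = 1024 + 256 + 128 + 32 + 16 + 1, so 561^1457 ≡ 1334·589·259·1130·1707·561 ≡ 125 (mod 1847)
Right side y^r · r^s mod p:
1724^2 = 2972176 ≡ 353
1724^4 ≡ 353^2 = 124609 ≡ 860
1724^8 ≡ 860^2 = 739600 ≡ 800
1724^16 ≡ 800^2 = 640000 ≡ 938
1724^32 ≡ 938^2 = 879844 ≡ 672
1724^64 ≡ 672^2 = 451584 ≡ 916
1724^128 ≡ 916^2 = 839056 ≡ 518
1724^256 ≡ 518^2 = 268324 ≡ 509
1724^512 ≡ 509^2 = 259081 ≡ 501
1724^1024 ≡ 501^2 = 251001 ≡ 1656
1492 = 1024 + 256 + 128 + 64 + 16 + 4, so 1724^1492 ≡ 1656·509·518·916·938·860 ≡ 1656 (mod 1847)
1492^2 = 2226064 ≡ 429
1492^4 ≡ 429^2 = 184041 ≡ 1188
1492^8 ≡ 1188^2 = 1411344 ≡ 236
1492^16 ≡ 236^2 = 55696 ≡ 286
1492^32 ≡ 286^2 = 81796 ≡ 528
1492^64 ≡ 528^2 = 278784 ≡ 1734
1492^128 ≡ 1734^2 = 3006756 ≡ 1687
1492^256 ≡ 1687^2 = 2845969 ≡ 1589
1492^512 ≡ 1589^2 = 2524921 ≡ 72
965 = 512 + 256 + 128 + 64 + 4 + 1, so 1492^965 ≡ 72·1589·1687·1734·1188·1492 ≡ 889 (mod 1847)
1656·889 = 1472184 ≡ 125 (mod 1847)
125 ≡ 125 (mod 1847), so the signature is genuine.

valid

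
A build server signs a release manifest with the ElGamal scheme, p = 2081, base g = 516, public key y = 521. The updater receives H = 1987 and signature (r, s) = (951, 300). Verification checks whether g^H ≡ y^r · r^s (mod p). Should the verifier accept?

accept

Left side g^H mod p:
Squares mod 2081: 516^1≡516, 516^2≡1969, 516^4≡58, 516^8≡1283, 516^16≡18, 516^32≡324, 516^64≡926, 516^128≡104, 516^256≡411, 516^512≡360, 516^1024≡578
1987 = 1024 + 512 + 256 + 128 + 64 + 2 + 1, so 516^1987 ≡ 578·360·411·104·926·1969·516 ≡ 1643 (mod 2081)
Right side y^r · r^s mod p:
Squares mod 2081: 521^1≡521, 521^2≡911, 521^4≡1683, 521^8≡248, 521^16≡1155, 521^32≡104, 521^64≡411, 521^128≡360, 521^256≡578, 521^512≡1124
951 = 512 + 256 + 128 + 32 + 16 + 4 + 2 + 1, so 521^951 ≡ 1124·578·360·104·1155·1683·911·521 ≡ 1076 (mod 2081)
Squares mod 2081: 951^1≡951, 951^2≡1247, 951^4≡502, 951^8≡203, 951^16≡1670, 951^32≡360, 951^64≡578, 951^128≡1124, 951^256≡209
300 = 256 + 32 + 8 + 4, so 951^300 ≡ 209·360·203·502 ≡ 398 (mod 2081)
1076·398 = 428248 ≡ 1643 (mod 2081)
1643 ≡ 1643 (mod 2081), so the signature is genuine.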